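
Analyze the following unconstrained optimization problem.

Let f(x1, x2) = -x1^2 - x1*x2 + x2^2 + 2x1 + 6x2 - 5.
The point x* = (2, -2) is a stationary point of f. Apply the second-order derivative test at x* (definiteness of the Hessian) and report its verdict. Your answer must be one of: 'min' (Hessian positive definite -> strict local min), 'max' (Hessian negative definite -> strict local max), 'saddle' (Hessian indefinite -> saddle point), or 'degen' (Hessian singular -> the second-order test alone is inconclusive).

Compute the Hessian H = grad^2 f:
  H = [[-2, -1], [-1, 2]]
Verify stationarity: grad f(x*) = H x* + g = (0, 0).
Eigenvalues of H: -2.2361, 2.2361.
Eigenvalues have mixed signs, so H is indefinite -> x* is a saddle point.

saddle


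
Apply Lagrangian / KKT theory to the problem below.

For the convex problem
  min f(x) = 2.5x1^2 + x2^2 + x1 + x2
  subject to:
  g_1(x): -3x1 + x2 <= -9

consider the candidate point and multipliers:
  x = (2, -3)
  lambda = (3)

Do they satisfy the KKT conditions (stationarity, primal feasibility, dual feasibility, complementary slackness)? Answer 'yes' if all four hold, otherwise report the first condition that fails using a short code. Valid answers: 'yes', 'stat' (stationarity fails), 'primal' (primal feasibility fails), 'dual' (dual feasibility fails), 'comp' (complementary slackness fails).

Gradient of f: grad f(x) = Q x + c = (11, -5)
Constraint values g_i(x) = a_i^T x - b_i:
  g_1((2, -3)) = 0
Stationarity residual: grad f(x) + sum_i lambda_i a_i = (2, -2)
  -> stationarity FAILS
Primal feasibility (all g_i <= 0): OK
Dual feasibility (all lambda_i >= 0): OK
Complementary slackness (lambda_i * g_i(x) = 0 for all i): OK

Verdict: the first failing condition is stationarity -> stat.

stat


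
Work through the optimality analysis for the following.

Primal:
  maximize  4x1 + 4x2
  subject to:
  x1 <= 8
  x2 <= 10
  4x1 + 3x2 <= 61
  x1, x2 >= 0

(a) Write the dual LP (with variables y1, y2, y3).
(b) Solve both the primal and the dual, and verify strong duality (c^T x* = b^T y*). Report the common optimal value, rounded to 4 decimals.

The standard primal-dual pair for 'max c^T x s.t. A x <= b, x >= 0' is:
  Dual:  min b^T y  s.t.  A^T y >= c,  y >= 0.

So the dual LP is:
  minimize  8y1 + 10y2 + 61y3
  subject to:
    y1 + 4y3 >= 4
    y2 + 3y3 >= 4
    y1, y2, y3 >= 0

Solving the primal: x* = (7.75, 10).
  primal value c^T x* = 71.
Solving the dual: y* = (0, 1, 1).
  dual value b^T y* = 71.
Strong duality: c^T x* = b^T y*. Confirmed.

71


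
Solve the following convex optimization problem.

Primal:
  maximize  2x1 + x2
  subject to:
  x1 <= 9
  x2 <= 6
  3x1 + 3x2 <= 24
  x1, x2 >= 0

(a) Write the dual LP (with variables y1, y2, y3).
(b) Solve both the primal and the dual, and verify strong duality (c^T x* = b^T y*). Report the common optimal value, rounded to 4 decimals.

The standard primal-dual pair for 'max c^T x s.t. A x <= b, x >= 0' is:
  Dual:  min b^T y  s.t.  A^T y >= c,  y >= 0.

So the dual LP is:
  minimize  9y1 + 6y2 + 24y3
  subject to:
    y1 + 3y3 >= 2
    y2 + 3y3 >= 1
    y1, y2, y3 >= 0

Solving the primal: x* = (8, 0).
  primal value c^T x* = 16.
Solving the dual: y* = (0, 0, 0.6667).
  dual value b^T y* = 16.
Strong duality: c^T x* = b^T y*. Confirmed.

16


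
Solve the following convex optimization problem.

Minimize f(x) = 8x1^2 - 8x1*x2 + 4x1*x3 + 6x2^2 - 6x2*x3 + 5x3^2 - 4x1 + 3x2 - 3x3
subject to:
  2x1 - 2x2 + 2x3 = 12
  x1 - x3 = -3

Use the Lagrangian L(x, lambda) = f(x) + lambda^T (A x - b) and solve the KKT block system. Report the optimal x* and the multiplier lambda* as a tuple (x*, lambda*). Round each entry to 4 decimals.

Form the Lagrangian:
  L(x, lambda) = (1/2) x^T Q x + c^T x + lambda^T (A x - b)
Stationarity (grad_x L = 0): Q x + c + A^T lambda = 0.
Primal feasibility: A x = b.

This gives the KKT block system:
  [ Q   A^T ] [ x     ]   [-c ]
  [ A    0  ] [ lambda ] = [ b ]

Solving the linear system:
  x*      = (0.9615, -1.0769, 3.9615)
  lambda* = (-20.6923, 5.5385)
  f(x*)   = 122.9808

x* = (0.9615, -1.0769, 3.9615), lambda* = (-20.6923, 5.5385)


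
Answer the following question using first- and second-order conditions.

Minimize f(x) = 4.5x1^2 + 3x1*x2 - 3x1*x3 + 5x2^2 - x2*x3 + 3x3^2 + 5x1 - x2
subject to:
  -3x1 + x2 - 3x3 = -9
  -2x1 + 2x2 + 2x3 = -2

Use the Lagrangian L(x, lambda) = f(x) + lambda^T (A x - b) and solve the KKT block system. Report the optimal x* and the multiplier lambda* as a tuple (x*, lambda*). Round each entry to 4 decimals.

Form the Lagrangian:
  L(x, lambda) = (1/2) x^T Q x + c^T x + lambda^T (A x - b)
Stationarity (grad_x L = 0): Q x + c + A^T lambda = 0.
Primal feasibility: A x = b.

This gives the KKT block system:
  [ Q   A^T ] [ x     ]   [-c ]
  [ A    0  ] [ lambda ] = [ b ]

Solving the linear system:
  x*      = (1.4409, -0.8387, 1.2796)
  lambda* = (2.6344, 1.8548)
  f(x*)   = 17.7312

x* = (1.4409, -0.8387, 1.2796), lambda* = (2.6344, 1.8548)


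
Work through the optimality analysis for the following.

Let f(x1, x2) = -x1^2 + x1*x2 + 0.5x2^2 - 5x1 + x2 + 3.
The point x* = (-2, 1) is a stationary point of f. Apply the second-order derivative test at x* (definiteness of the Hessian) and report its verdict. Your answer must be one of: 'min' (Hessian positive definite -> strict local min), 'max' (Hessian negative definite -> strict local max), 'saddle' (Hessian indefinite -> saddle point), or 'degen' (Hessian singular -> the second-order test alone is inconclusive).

Compute the Hessian H = grad^2 f:
  H = [[-2, 1], [1, 1]]
Verify stationarity: grad f(x*) = H x* + g = (0, 0).
Eigenvalues of H: -2.3028, 1.3028.
Eigenvalues have mixed signs, so H is indefinite -> x* is a saddle point.

saddle


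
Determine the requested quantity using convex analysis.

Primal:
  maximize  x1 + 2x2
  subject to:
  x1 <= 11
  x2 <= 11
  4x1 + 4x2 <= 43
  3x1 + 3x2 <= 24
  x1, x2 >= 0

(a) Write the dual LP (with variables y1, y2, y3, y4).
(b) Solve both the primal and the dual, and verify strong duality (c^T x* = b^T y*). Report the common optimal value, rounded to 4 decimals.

The standard primal-dual pair for 'max c^T x s.t. A x <= b, x >= 0' is:
  Dual:  min b^T y  s.t.  A^T y >= c,  y >= 0.

So the dual LP is:
  minimize  11y1 + 11y2 + 43y3 + 24y4
  subject to:
    y1 + 4y3 + 3y4 >= 1
    y2 + 4y3 + 3y4 >= 2
    y1, y2, y3, y4 >= 0

Solving the primal: x* = (0, 8).
  primal value c^T x* = 16.
Solving the dual: y* = (0, 0, 0, 0.6667).
  dual value b^T y* = 16.
Strong duality: c^T x* = b^T y*. Confirmed.

16


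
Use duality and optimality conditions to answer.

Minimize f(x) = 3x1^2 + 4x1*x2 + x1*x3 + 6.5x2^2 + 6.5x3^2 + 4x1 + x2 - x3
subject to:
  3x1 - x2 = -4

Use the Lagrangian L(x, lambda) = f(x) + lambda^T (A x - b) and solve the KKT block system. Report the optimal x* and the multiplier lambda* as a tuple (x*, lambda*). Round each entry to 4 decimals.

Form the Lagrangian:
  L(x, lambda) = (1/2) x^T Q x + c^T x + lambda^T (A x - b)
Stationarity (grad_x L = 0): Q x + c + A^T lambda = 0.
Primal feasibility: A x = b.

This gives the KKT block system:
  [ Q   A^T ] [ x     ]   [-c ]
  [ A    0  ] [ lambda ] = [ b ]

Solving the linear system:
  x*      = (-1.2188, 0.3435, 0.1707)
  lambda* = (0.5895)
  f(x*)   = -1.1723

x* = (-1.2188, 0.3435, 0.1707), lambda* = (0.5895)


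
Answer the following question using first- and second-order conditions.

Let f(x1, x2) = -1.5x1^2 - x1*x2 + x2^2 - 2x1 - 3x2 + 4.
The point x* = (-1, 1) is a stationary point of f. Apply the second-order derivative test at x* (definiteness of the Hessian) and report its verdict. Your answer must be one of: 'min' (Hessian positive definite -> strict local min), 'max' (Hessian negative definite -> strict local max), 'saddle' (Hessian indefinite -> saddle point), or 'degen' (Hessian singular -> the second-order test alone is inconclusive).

Compute the Hessian H = grad^2 f:
  H = [[-3, -1], [-1, 2]]
Verify stationarity: grad f(x*) = H x* + g = (0, 0).
Eigenvalues of H: -3.1926, 2.1926.
Eigenvalues have mixed signs, so H is indefinite -> x* is a saddle point.

saddle


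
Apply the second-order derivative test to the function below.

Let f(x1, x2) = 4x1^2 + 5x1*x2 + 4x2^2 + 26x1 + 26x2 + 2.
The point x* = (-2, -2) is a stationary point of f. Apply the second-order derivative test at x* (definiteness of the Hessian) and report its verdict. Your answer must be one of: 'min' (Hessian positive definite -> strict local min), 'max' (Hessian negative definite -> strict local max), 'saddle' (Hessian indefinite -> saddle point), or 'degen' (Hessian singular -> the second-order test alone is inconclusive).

Compute the Hessian H = grad^2 f:
  H = [[8, 5], [5, 8]]
Verify stationarity: grad f(x*) = H x* + g = (0, 0).
Eigenvalues of H: 3, 13.
Both eigenvalues > 0, so H is positive definite -> x* is a strict local min.

min


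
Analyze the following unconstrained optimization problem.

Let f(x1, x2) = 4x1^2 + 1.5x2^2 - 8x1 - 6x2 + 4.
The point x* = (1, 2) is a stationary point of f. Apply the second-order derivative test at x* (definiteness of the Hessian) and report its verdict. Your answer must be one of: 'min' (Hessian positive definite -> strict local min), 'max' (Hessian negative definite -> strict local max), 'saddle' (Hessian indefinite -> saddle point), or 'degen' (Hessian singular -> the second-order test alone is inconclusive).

Compute the Hessian H = grad^2 f:
  H = [[8, 0], [0, 3]]
Verify stationarity: grad f(x*) = H x* + g = (0, 0).
Eigenvalues of H: 3, 8.
Both eigenvalues > 0, so H is positive definite -> x* is a strict local min.

min


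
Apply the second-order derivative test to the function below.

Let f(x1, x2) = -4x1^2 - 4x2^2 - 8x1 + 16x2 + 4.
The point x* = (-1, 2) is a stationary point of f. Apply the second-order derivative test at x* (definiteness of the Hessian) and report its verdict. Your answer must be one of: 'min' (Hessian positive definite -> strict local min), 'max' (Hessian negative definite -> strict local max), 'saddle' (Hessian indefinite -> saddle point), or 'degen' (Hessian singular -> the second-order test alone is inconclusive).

Compute the Hessian H = grad^2 f:
  H = [[-8, 0], [0, -8]]
Verify stationarity: grad f(x*) = H x* + g = (0, 0).
Eigenvalues of H: -8, -8.
Both eigenvalues < 0, so H is negative definite -> x* is a strict local max.

max


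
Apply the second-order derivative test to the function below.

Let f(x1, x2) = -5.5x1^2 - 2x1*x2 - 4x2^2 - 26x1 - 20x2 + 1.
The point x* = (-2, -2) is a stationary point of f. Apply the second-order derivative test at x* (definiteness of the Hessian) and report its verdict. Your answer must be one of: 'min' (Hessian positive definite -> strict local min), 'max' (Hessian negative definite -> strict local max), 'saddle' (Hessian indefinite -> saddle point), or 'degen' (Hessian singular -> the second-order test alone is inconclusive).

Compute the Hessian H = grad^2 f:
  H = [[-11, -2], [-2, -8]]
Verify stationarity: grad f(x*) = H x* + g = (0, 0).
Eigenvalues of H: -12, -7.
Both eigenvalues < 0, so H is negative definite -> x* is a strict local max.

max


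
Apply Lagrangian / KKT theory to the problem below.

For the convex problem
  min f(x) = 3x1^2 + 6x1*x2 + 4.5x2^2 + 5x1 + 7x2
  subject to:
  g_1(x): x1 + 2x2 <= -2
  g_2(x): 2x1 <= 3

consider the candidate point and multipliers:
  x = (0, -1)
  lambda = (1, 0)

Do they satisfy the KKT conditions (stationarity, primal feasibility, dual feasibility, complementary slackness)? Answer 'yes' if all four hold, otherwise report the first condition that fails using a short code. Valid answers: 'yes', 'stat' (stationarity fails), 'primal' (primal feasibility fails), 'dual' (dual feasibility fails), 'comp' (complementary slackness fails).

Gradient of f: grad f(x) = Q x + c = (-1, -2)
Constraint values g_i(x) = a_i^T x - b_i:
  g_1((0, -1)) = 0
  g_2((0, -1)) = -3
Stationarity residual: grad f(x) + sum_i lambda_i a_i = (0, 0)
  -> stationarity OK
Primal feasibility (all g_i <= 0): OK
Dual feasibility (all lambda_i >= 0): OK
Complementary slackness (lambda_i * g_i(x) = 0 for all i): OK

Verdict: yes, KKT holds.

yes


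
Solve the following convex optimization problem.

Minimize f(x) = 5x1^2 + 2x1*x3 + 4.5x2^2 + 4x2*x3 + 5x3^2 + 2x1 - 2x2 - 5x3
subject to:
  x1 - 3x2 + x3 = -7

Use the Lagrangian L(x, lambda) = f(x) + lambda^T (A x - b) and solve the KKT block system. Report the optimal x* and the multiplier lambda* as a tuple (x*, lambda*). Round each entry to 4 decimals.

Form the Lagrangian:
  L(x, lambda) = (1/2) x^T Q x + c^T x + lambda^T (A x - b)
Stationarity (grad_x L = 0): Q x + c + A^T lambda = 0.
Primal feasibility: A x = b.

This gives the KKT block system:
  [ Q   A^T ] [ x     ]   [-c ]
  [ A    0  ] [ lambda ] = [ b ]

Solving the linear system:
  x*      = (-0.5144, 1.9561, -0.6174)
  lambda* = (4.3784)
  f(x*)   = 14.3974

x* = (-0.5144, 1.9561, -0.6174), lambda* = (4.3784)


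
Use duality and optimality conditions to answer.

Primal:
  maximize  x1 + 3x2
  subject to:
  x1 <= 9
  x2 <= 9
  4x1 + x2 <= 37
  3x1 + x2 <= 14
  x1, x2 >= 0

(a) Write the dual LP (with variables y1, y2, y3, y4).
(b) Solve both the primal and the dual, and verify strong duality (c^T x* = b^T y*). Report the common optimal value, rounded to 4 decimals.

The standard primal-dual pair for 'max c^T x s.t. A x <= b, x >= 0' is:
  Dual:  min b^T y  s.t.  A^T y >= c,  y >= 0.

So the dual LP is:
  minimize  9y1 + 9y2 + 37y3 + 14y4
  subject to:
    y1 + 4y3 + 3y4 >= 1
    y2 + y3 + y4 >= 3
    y1, y2, y3, y4 >= 0

Solving the primal: x* = (1.6667, 9).
  primal value c^T x* = 28.6667.
Solving the dual: y* = (0, 2.6667, 0, 0.3333).
  dual value b^T y* = 28.6667.
Strong duality: c^T x* = b^T y*. Confirmed.

28.6667


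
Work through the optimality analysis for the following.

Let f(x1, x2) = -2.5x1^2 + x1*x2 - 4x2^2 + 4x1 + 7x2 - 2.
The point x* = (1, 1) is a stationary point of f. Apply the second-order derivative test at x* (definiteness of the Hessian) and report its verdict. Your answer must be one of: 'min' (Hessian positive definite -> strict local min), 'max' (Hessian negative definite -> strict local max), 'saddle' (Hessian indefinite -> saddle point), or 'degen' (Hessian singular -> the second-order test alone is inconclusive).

Compute the Hessian H = grad^2 f:
  H = [[-5, 1], [1, -8]]
Verify stationarity: grad f(x*) = H x* + g = (0, 0).
Eigenvalues of H: -8.3028, -4.6972.
Both eigenvalues < 0, so H is negative definite -> x* is a strict local max.

max


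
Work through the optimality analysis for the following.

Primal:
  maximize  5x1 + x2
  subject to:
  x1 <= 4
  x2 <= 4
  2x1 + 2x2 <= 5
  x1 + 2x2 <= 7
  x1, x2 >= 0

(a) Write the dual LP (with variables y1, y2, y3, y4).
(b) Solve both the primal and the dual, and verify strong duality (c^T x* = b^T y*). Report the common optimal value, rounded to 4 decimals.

The standard primal-dual pair for 'max c^T x s.t. A x <= b, x >= 0' is:
  Dual:  min b^T y  s.t.  A^T y >= c,  y >= 0.

So the dual LP is:
  minimize  4y1 + 4y2 + 5y3 + 7y4
  subject to:
    y1 + 2y3 + y4 >= 5
    y2 + 2y3 + 2y4 >= 1
    y1, y2, y3, y4 >= 0

Solving the primal: x* = (2.5, 0).
  primal value c^T x* = 12.5.
Solving the dual: y* = (0, 0, 2.5, 0).
  dual value b^T y* = 12.5.
Strong duality: c^T x* = b^T y*. Confirmed.

12.5


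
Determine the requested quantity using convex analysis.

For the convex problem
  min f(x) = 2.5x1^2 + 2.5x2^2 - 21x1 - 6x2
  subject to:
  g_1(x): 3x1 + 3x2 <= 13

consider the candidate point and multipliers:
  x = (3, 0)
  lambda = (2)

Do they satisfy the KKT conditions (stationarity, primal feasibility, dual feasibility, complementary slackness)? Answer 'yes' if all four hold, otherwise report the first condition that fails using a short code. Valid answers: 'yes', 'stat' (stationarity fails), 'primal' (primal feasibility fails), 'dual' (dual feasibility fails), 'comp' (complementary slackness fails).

Gradient of f: grad f(x) = Q x + c = (-6, -6)
Constraint values g_i(x) = a_i^T x - b_i:
  g_1((3, 0)) = -4
Stationarity residual: grad f(x) + sum_i lambda_i a_i = (0, 0)
  -> stationarity OK
Primal feasibility (all g_i <= 0): OK
Dual feasibility (all lambda_i >= 0): OK
Complementary slackness (lambda_i * g_i(x) = 0 for all i): FAILS

Verdict: the first failing condition is complementary_slackness -> comp.

comp


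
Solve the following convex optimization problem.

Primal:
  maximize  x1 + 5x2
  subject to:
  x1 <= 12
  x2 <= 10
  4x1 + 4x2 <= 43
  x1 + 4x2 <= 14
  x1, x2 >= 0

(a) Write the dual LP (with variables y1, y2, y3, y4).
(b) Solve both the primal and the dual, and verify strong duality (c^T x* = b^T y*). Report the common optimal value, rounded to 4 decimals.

The standard primal-dual pair for 'max c^T x s.t. A x <= b, x >= 0' is:
  Dual:  min b^T y  s.t.  A^T y >= c,  y >= 0.

So the dual LP is:
  minimize  12y1 + 10y2 + 43y3 + 14y4
  subject to:
    y1 + 4y3 + y4 >= 1
    y2 + 4y3 + 4y4 >= 5
    y1, y2, y3, y4 >= 0

Solving the primal: x* = (0, 3.5).
  primal value c^T x* = 17.5.
Solving the dual: y* = (0, 0, 0, 1.25).
  dual value b^T y* = 17.5.
Strong duality: c^T x* = b^T y*. Confirmed.

17.5


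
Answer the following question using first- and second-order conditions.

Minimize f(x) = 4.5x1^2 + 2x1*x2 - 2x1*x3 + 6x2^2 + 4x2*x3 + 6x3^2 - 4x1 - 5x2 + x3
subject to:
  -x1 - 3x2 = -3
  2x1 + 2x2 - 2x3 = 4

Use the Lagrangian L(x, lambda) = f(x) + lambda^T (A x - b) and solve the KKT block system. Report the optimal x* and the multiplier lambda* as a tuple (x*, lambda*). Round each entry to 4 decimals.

Form the Lagrangian:
  L(x, lambda) = (1/2) x^T Q x + c^T x + lambda^T (A x - b)
Stationarity (grad_x L = 0): Q x + c + A^T lambda = 0.
Primal feasibility: A x = b.

This gives the KKT block system:
  [ Q   A^T ] [ x     ]   [-c ]
  [ A    0  ] [ lambda ] = [ b ]

Solving the linear system:
  x*      = (0.573, 0.809, -0.618)
  lambda* = (-0.3146, -2.1629)
  f(x*)   = 0.3764

x* = (0.573, 0.809, -0.618), lambda* = (-0.3146, -2.1629)


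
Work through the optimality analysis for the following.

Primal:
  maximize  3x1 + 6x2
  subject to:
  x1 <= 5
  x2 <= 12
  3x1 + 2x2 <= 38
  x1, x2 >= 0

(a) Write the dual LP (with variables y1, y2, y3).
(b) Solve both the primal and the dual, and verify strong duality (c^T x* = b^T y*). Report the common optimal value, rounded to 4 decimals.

The standard primal-dual pair for 'max c^T x s.t. A x <= b, x >= 0' is:
  Dual:  min b^T y  s.t.  A^T y >= c,  y >= 0.

So the dual LP is:
  minimize  5y1 + 12y2 + 38y3
  subject to:
    y1 + 3y3 >= 3
    y2 + 2y3 >= 6
    y1, y2, y3 >= 0

Solving the primal: x* = (4.6667, 12).
  primal value c^T x* = 86.
Solving the dual: y* = (0, 4, 1).
  dual value b^T y* = 86.
Strong duality: c^T x* = b^T y*. Confirmed.

86


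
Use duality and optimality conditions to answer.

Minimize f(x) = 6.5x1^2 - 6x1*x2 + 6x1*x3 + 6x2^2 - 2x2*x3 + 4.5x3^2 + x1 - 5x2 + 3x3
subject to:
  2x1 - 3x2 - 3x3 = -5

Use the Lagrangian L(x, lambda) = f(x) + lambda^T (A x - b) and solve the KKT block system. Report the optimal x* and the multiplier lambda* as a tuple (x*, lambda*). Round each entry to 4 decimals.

Form the Lagrangian:
  L(x, lambda) = (1/2) x^T Q x + c^T x + lambda^T (A x - b)
Stationarity (grad_x L = 0): Q x + c + A^T lambda = 0.
Primal feasibility: A x = b.

This gives the KKT block system:
  [ Q   A^T ] [ x     ]   [-c ]
  [ A    0  ] [ lambda ] = [ b ]

Solving the linear system:
  x*      = (-0.2623, 0.8505, 0.6413)
  lambda* = (1.8324)
  f(x*)   = 3.2855

x* = (-0.2623, 0.8505, 0.6413), lambda* = (1.8324)


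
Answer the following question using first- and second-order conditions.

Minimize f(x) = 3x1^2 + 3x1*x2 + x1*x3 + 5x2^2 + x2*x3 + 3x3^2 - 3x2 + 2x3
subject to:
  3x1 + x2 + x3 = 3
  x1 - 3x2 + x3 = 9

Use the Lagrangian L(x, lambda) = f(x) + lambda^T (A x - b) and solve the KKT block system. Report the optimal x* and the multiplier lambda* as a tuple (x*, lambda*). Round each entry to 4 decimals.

Form the Lagrangian:
  L(x, lambda) = (1/2) x^T Q x + c^T x + lambda^T (A x - b)
Stationarity (grad_x L = 0): Q x + c + A^T lambda = 0.
Primal feasibility: A x = b.

This gives the KKT block system:
  [ Q   A^T ] [ x     ]   [-c ]
  [ A    0  ] [ lambda ] = [ b ]

Solving the linear system:
  x*      = (1.5309, -2.2654, 0.6728)
  lambda* = (1.1204, -6.4228)
  f(x*)   = 31.2932

x* = (1.5309, -2.2654, 0.6728), lambda* = (1.1204, -6.4228)


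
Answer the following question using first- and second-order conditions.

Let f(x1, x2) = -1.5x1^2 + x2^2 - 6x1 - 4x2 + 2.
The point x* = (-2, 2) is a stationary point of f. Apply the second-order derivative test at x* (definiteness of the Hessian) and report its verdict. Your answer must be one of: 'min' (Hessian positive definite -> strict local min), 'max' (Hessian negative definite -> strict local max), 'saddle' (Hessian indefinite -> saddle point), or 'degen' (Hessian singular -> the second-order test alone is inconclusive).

Compute the Hessian H = grad^2 f:
  H = [[-3, 0], [0, 2]]
Verify stationarity: grad f(x*) = H x* + g = (0, 0).
Eigenvalues of H: -3, 2.
Eigenvalues have mixed signs, so H is indefinite -> x* is a saddle point.

saddle


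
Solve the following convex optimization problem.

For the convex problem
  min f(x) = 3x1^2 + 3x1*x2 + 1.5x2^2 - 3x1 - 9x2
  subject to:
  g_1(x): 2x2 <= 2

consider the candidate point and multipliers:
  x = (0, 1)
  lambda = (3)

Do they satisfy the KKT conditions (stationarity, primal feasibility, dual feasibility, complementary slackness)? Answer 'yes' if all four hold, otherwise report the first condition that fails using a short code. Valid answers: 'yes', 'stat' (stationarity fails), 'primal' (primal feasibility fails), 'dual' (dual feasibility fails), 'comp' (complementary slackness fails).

Gradient of f: grad f(x) = Q x + c = (0, -6)
Constraint values g_i(x) = a_i^T x - b_i:
  g_1((0, 1)) = 0
Stationarity residual: grad f(x) + sum_i lambda_i a_i = (0, 0)
  -> stationarity OK
Primal feasibility (all g_i <= 0): OK
Dual feasibility (all lambda_i >= 0): OK
Complementary slackness (lambda_i * g_i(x) = 0 for all i): OK

Verdict: yes, KKT holds.

yes


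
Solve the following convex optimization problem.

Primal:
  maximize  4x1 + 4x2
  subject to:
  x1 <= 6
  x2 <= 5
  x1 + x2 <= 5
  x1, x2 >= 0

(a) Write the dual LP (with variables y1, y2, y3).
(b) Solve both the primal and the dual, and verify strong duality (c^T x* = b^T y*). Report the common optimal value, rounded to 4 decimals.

The standard primal-dual pair for 'max c^T x s.t. A x <= b, x >= 0' is:
  Dual:  min b^T y  s.t.  A^T y >= c,  y >= 0.

So the dual LP is:
  minimize  6y1 + 5y2 + 5y3
  subject to:
    y1 + y3 >= 4
    y2 + y3 >= 4
    y1, y2, y3 >= 0

Solving the primal: x* = (5, 0).
  primal value c^T x* = 20.
Solving the dual: y* = (0, 0, 4).
  dual value b^T y* = 20.
Strong duality: c^T x* = b^T y*. Confirmed.

20


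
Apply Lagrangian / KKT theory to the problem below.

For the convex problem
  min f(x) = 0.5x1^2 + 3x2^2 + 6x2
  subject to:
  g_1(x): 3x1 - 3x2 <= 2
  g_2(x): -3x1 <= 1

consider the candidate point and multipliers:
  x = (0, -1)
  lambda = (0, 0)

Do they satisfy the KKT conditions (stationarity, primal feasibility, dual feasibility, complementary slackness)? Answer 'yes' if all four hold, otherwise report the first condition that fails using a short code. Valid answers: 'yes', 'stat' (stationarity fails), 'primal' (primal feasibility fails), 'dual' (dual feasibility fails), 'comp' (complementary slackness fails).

Gradient of f: grad f(x) = Q x + c = (0, 0)
Constraint values g_i(x) = a_i^T x - b_i:
  g_1((0, -1)) = 1
  g_2((0, -1)) = -1
Stationarity residual: grad f(x) + sum_i lambda_i a_i = (0, 0)
  -> stationarity OK
Primal feasibility (all g_i <= 0): FAILS
Dual feasibility (all lambda_i >= 0): OK
Complementary slackness (lambda_i * g_i(x) = 0 for all i): OK

Verdict: the first failing condition is primal_feasibility -> primal.

primal


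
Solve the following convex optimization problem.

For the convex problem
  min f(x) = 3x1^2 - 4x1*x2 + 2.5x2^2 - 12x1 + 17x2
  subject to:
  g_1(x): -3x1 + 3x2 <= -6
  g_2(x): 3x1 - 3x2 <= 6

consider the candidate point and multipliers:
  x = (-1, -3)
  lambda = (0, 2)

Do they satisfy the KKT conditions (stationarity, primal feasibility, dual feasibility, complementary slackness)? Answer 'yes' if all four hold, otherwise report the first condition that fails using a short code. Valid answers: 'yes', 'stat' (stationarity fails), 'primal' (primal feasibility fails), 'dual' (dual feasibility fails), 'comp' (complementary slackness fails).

Gradient of f: grad f(x) = Q x + c = (-6, 6)
Constraint values g_i(x) = a_i^T x - b_i:
  g_1((-1, -3)) = 0
  g_2((-1, -3)) = 0
Stationarity residual: grad f(x) + sum_i lambda_i a_i = (0, 0)
  -> stationarity OK
Primal feasibility (all g_i <= 0): OK
Dual feasibility (all lambda_i >= 0): OK
Complementary slackness (lambda_i * g_i(x) = 0 for all i): OK

Verdict: yes, KKT holds.

yes


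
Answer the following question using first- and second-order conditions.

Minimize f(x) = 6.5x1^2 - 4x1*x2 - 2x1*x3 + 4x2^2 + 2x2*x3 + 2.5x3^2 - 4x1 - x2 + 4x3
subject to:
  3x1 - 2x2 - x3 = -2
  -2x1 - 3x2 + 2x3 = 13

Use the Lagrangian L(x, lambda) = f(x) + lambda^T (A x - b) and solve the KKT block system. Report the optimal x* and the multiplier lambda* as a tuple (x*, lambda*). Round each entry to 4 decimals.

Form the Lagrangian:
  L(x, lambda) = (1/2) x^T Q x + c^T x + lambda^T (A x - b)
Stationarity (grad_x L = 0): Q x + c + A^T lambda = 0.
Primal feasibility: A x = b.

This gives the KKT block system:
  [ Q   A^T ] [ x     ]   [-c ]
  [ A    0  ] [ lambda ] = [ b ]

Solving the linear system:
  x*      = (-1.4293, -2.1024, 1.9171)
  lambda* = (2.8829, -4.678)
  f(x*)   = 41.0341

x* = (-1.4293, -2.1024, 1.9171), lambda* = (2.8829, -4.678)


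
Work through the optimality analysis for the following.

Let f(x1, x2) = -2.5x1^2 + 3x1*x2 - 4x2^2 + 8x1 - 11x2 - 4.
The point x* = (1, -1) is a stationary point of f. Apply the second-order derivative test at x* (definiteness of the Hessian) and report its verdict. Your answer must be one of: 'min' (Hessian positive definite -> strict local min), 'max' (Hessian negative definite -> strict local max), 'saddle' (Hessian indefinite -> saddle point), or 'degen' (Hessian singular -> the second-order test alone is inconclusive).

Compute the Hessian H = grad^2 f:
  H = [[-5, 3], [3, -8]]
Verify stationarity: grad f(x*) = H x* + g = (0, 0).
Eigenvalues of H: -9.8541, -3.1459.
Both eigenvalues < 0, so H is negative definite -> x* is a strict local max.

max


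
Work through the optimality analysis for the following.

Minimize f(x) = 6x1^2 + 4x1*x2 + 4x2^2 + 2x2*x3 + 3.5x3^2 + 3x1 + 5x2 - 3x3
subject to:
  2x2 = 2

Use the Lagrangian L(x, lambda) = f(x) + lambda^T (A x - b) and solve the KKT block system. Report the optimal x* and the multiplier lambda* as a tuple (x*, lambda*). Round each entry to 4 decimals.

Form the Lagrangian:
  L(x, lambda) = (1/2) x^T Q x + c^T x + lambda^T (A x - b)
Stationarity (grad_x L = 0): Q x + c + A^T lambda = 0.
Primal feasibility: A x = b.

This gives the KKT block system:
  [ Q   A^T ] [ x     ]   [-c ]
  [ A    0  ] [ lambda ] = [ b ]

Solving the linear system:
  x*      = (-0.5833, 1, 0.1429)
  lambda* = (-5.4762)
  f(x*)   = 6.8869

x* = (-0.5833, 1, 0.1429), lambda* = (-5.4762)


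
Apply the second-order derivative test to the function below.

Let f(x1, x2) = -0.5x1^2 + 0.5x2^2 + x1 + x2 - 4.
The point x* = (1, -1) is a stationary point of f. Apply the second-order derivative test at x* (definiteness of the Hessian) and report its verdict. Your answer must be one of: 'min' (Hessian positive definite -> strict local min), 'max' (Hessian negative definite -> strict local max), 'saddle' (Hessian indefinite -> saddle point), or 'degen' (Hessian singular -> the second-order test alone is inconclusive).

Compute the Hessian H = grad^2 f:
  H = [[-1, 0], [0, 1]]
Verify stationarity: grad f(x*) = H x* + g = (0, 0).
Eigenvalues of H: -1, 1.
Eigenvalues have mixed signs, so H is indefinite -> x* is a saddle point.

saddle


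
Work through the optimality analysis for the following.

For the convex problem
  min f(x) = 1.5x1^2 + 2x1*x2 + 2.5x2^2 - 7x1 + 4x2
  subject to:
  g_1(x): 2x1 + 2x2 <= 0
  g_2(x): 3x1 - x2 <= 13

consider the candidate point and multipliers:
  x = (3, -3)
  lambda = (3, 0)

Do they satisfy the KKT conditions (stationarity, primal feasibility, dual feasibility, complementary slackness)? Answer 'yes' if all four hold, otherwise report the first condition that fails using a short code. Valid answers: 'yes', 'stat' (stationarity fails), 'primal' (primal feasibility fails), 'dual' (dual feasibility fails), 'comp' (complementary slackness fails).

Gradient of f: grad f(x) = Q x + c = (-4, -5)
Constraint values g_i(x) = a_i^T x - b_i:
  g_1((3, -3)) = 0
  g_2((3, -3)) = -1
Stationarity residual: grad f(x) + sum_i lambda_i a_i = (2, 1)
  -> stationarity FAILS
Primal feasibility (all g_i <= 0): OK
Dual feasibility (all lambda_i >= 0): OK
Complementary slackness (lambda_i * g_i(x) = 0 for all i): OK

Verdict: the first failing condition is stationarity -> stat.

stat


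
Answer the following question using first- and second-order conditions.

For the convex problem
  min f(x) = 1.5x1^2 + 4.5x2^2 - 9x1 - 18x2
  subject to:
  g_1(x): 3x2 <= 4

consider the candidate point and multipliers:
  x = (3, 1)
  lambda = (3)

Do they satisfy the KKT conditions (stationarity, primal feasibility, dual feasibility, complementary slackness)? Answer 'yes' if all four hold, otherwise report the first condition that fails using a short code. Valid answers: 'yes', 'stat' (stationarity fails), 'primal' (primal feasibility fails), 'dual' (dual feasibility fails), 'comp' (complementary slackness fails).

Gradient of f: grad f(x) = Q x + c = (0, -9)
Constraint values g_i(x) = a_i^T x - b_i:
  g_1((3, 1)) = -1
Stationarity residual: grad f(x) + sum_i lambda_i a_i = (0, 0)
  -> stationarity OK
Primal feasibility (all g_i <= 0): OK
Dual feasibility (all lambda_i >= 0): OK
Complementary slackness (lambda_i * g_i(x) = 0 for all i): FAILS

Verdict: the first failing condition is complementary_slackness -> comp.

comp


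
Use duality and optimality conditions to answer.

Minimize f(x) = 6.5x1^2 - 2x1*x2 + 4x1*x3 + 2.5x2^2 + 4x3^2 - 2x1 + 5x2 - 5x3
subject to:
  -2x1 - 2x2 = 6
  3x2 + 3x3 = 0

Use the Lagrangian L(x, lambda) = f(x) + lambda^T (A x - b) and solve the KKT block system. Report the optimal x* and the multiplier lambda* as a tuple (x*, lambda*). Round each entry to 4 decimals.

Form the Lagrangian:
  L(x, lambda) = (1/2) x^T Q x + c^T x + lambda^T (A x - b)
Stationarity (grad_x L = 0): Q x + c + A^T lambda = 0.
Primal feasibility: A x = b.

This gives the KKT block system:
  [ Q   A^T ] [ x     ]   [-c ]
  [ A    0  ] [ lambda ] = [ b ]

Solving the linear system:
  x*      = (-1.1842, -1.8158, 1.8158)
  lambda* = (-3.25, -1.5965)
  f(x*)   = 1.8553

x* = (-1.1842, -1.8158, 1.8158), lambda* = (-3.25, -1.5965)


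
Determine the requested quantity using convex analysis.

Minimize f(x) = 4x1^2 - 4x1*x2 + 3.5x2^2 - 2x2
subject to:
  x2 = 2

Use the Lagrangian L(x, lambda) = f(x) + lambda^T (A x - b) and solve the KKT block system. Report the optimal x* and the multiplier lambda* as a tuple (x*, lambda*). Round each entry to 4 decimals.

Form the Lagrangian:
  L(x, lambda) = (1/2) x^T Q x + c^T x + lambda^T (A x - b)
Stationarity (grad_x L = 0): Q x + c + A^T lambda = 0.
Primal feasibility: A x = b.

This gives the KKT block system:
  [ Q   A^T ] [ x     ]   [-c ]
  [ A    0  ] [ lambda ] = [ b ]

Solving the linear system:
  x*      = (1, 2)
  lambda* = (-8)
  f(x*)   = 6

x* = (1, 2), lambda* = (-8)


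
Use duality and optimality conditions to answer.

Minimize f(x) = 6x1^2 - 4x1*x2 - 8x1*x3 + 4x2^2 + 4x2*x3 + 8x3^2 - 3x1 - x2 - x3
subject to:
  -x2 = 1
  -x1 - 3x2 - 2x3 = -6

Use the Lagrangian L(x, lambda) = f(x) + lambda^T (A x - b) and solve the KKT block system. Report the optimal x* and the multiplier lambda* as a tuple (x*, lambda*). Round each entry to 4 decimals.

Form the Lagrangian:
  L(x, lambda) = (1/2) x^T Q x + c^T x + lambda^T (A x - b)
Stationarity (grad_x L = 0): Q x + c + A^T lambda = 0.
Primal feasibility: A x = b.

This gives the KKT block system:
  [ Q   A^T ] [ x     ]   [-c ]
  [ A    0  ] [ lambda ] = [ b ]

Solving the linear system:
  x*      = (2.8542, -1, 3.0729)
  lambda* = (-40.125, 10.6667)
  f(x*)   = 46.7448

x* = (2.8542, -1, 3.0729), lambda* = (-40.125, 10.6667)


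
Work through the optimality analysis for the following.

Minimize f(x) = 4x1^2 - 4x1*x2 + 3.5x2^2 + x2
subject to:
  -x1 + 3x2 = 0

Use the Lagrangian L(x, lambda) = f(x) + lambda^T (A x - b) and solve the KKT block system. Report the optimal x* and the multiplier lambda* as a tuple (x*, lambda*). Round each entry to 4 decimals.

Form the Lagrangian:
  L(x, lambda) = (1/2) x^T Q x + c^T x + lambda^T (A x - b)
Stationarity (grad_x L = 0): Q x + c + A^T lambda = 0.
Primal feasibility: A x = b.

This gives the KKT block system:
  [ Q   A^T ] [ x     ]   [-c ]
  [ A    0  ] [ lambda ] = [ b ]

Solving the linear system:
  x*      = (-0.0545, -0.0182)
  lambda* = (-0.3636)
  f(x*)   = -0.0091

x* = (-0.0545, -0.0182), lambda* = (-0.3636)


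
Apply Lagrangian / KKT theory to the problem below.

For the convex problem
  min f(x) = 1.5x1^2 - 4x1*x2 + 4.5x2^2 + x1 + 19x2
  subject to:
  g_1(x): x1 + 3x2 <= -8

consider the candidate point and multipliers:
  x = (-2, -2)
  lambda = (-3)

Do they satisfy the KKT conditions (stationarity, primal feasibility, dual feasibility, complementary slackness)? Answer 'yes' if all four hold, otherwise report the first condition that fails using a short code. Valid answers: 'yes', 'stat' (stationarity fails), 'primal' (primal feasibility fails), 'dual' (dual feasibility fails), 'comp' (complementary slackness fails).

Gradient of f: grad f(x) = Q x + c = (3, 9)
Constraint values g_i(x) = a_i^T x - b_i:
  g_1((-2, -2)) = 0
Stationarity residual: grad f(x) + sum_i lambda_i a_i = (0, 0)
  -> stationarity OK
Primal feasibility (all g_i <= 0): OK
Dual feasibility (all lambda_i >= 0): FAILS
Complementary slackness (lambda_i * g_i(x) = 0 for all i): OK

Verdict: the first failing condition is dual_feasibility -> dual.

dual


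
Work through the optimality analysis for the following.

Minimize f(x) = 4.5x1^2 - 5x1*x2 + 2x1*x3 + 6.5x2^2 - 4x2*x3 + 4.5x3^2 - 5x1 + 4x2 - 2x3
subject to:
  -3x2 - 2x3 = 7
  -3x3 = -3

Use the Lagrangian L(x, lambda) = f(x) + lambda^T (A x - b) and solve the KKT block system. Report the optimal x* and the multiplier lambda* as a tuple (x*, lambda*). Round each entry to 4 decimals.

Form the Lagrangian:
  L(x, lambda) = (1/2) x^T Q x + c^T x + lambda^T (A x - b)
Stationarity (grad_x L = 0): Q x + c + A^T lambda = 0.
Primal feasibility: A x = b.

This gives the KKT block system:
  [ Q   A^T ] [ x     ]   [-c ]
  [ A    0  ] [ lambda ] = [ b ]

Solving the linear system:
  x*      = (-1.3333, -3, 1)
  lambda* = (-10.7778, 12.6296)
  f(x*)   = 53

x* = (-1.3333, -3, 1), lambda* = (-10.7778, 12.6296)


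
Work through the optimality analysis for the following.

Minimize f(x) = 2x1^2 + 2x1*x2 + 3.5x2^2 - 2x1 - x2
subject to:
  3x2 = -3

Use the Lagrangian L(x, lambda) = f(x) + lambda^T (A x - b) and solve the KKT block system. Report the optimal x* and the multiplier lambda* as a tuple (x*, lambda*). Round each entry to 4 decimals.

Form the Lagrangian:
  L(x, lambda) = (1/2) x^T Q x + c^T x + lambda^T (A x - b)
Stationarity (grad_x L = 0): Q x + c + A^T lambda = 0.
Primal feasibility: A x = b.

This gives the KKT block system:
  [ Q   A^T ] [ x     ]   [-c ]
  [ A    0  ] [ lambda ] = [ b ]

Solving the linear system:
  x*      = (1, -1)
  lambda* = (2)
  f(x*)   = 2.5

x* = (1, -1), lambda* = (2)


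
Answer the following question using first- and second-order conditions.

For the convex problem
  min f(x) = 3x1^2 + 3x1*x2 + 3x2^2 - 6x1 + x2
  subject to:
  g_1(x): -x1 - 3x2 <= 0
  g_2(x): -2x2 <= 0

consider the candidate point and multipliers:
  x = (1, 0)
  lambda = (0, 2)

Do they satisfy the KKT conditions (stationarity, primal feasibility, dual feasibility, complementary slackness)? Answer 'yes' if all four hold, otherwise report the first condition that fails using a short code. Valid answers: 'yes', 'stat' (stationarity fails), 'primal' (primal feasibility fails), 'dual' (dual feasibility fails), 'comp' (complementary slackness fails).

Gradient of f: grad f(x) = Q x + c = (0, 4)
Constraint values g_i(x) = a_i^T x - b_i:
  g_1((1, 0)) = -1
  g_2((1, 0)) = 0
Stationarity residual: grad f(x) + sum_i lambda_i a_i = (0, 0)
  -> stationarity OK
Primal feasibility (all g_i <= 0): OK
Dual feasibility (all lambda_i >= 0): OK
Complementary slackness (lambda_i * g_i(x) = 0 for all i): OK

Verdict: yes, KKT holds.

yes


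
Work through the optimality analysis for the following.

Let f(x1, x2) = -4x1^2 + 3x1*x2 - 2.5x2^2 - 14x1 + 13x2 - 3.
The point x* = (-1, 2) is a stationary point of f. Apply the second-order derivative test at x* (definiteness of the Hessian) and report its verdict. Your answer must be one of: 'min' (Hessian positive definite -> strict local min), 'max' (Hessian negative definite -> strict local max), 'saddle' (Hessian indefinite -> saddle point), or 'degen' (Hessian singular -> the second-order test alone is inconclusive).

Compute the Hessian H = grad^2 f:
  H = [[-8, 3], [3, -5]]
Verify stationarity: grad f(x*) = H x* + g = (0, 0).
Eigenvalues of H: -9.8541, -3.1459.
Both eigenvalues < 0, so H is negative definite -> x* is a strict local max.

max


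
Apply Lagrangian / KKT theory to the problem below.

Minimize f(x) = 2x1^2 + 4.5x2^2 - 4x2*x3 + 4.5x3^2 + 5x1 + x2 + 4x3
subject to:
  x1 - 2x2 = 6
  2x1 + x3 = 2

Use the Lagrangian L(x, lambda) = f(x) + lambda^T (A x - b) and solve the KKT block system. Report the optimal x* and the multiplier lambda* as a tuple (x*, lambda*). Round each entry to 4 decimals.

Form the Lagrangian:
  L(x, lambda) = (1/2) x^T Q x + c^T x + lambda^T (A x - b)
Stationarity (grad_x L = 0): Q x + c + A^T lambda = 0.
Primal feasibility: A x = b.

This gives the KKT block system:
  [ Q   A^T ] [ x     ]   [-c ]
  [ A    0  ] [ lambda ] = [ b ]

Solving the linear system:
  x*      = (1.592, -2.204, -1.1841)
  lambda* = (-7.0498, -2.1592)
  f(x*)   = 23.8184

x* = (1.592, -2.204, -1.1841), lambda* = (-7.0498, -2.1592)


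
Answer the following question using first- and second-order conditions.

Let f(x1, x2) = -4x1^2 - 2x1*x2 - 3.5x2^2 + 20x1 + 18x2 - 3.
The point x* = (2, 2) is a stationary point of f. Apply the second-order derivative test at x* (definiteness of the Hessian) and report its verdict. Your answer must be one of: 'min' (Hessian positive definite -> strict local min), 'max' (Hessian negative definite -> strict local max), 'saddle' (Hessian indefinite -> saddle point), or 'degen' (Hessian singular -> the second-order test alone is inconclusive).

Compute the Hessian H = grad^2 f:
  H = [[-8, -2], [-2, -7]]
Verify stationarity: grad f(x*) = H x* + g = (0, 0).
Eigenvalues of H: -9.5616, -5.4384.
Both eigenvalues < 0, so H is negative definite -> x* is a strict local max.

max


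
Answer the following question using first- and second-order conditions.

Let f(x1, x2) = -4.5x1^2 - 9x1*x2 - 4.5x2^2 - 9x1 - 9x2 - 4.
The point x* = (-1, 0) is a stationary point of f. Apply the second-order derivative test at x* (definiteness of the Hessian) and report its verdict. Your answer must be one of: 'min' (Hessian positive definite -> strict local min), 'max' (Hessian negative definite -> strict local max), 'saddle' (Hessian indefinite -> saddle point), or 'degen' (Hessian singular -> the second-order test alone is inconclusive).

Compute the Hessian H = grad^2 f:
  H = [[-9, -9], [-9, -9]]
Verify stationarity: grad f(x*) = H x* + g = (0, 0).
Eigenvalues of H: -18, 0.
H has a zero eigenvalue (singular; negative semidefinite but not definite), so H is neither positive definite, negative definite, nor indefinite. The second-order test alone is inconclusive -> degen.
(Indeed, f is constant along the null direction of H through x*, so x* is not a strict local extremum.)

degen
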